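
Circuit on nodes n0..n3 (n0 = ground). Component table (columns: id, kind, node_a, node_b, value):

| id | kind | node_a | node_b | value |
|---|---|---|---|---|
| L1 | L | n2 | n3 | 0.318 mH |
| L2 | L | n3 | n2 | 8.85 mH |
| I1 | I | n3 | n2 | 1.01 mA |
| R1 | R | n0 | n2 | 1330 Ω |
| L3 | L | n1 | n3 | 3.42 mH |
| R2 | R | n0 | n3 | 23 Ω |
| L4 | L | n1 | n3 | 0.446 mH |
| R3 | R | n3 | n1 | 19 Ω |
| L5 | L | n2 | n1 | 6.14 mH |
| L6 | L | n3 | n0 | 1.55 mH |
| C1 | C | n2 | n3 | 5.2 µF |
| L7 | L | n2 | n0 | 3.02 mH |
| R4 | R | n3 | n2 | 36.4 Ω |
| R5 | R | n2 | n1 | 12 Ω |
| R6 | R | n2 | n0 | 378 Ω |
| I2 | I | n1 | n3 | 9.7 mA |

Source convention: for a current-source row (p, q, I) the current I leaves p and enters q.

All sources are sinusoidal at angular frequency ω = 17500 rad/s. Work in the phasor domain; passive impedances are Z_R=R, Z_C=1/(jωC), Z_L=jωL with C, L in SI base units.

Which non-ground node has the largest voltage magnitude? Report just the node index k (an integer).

1

MNA unknowns: 3 node voltages V₁..V_3
L1: Y=0.000-0.1797j on G[2,3]
L2: Y=0.000-0.006457j on G[3,2]
I1: z[3]−=0.00101, z[2]+=0.00101
R1: Y=0.0007519+0.000j on G[0,2]
L3: Y=0.000-0.01671j on G[1,3]
R2: Y=0.04348+0.000j on G[0,3]
L4: Y=0.000-0.1281j on G[1,3]
R3: Y=0.05263+0.000j on G[3,1]
L5: Y=0.000-0.009307j on G[2,1]
L6: Y=0.000-0.03687j on G[3,0]
C1: Y=0.000+0.09100j on G[2,3]
L7: Y=0.000-0.01892j on G[2,0]
R4: Y=0.02747+0.000j on G[3,2]
R5: Y=0.08333+0.000j on G[2,1]
R6: Y=0.002646+0.000j on G[2,0]
I2: z[1]−=0.0097, z[3]+=0.0097
solve → V1=-0.02316-0.03376j, V2=0.008128-0.01334j, V3=0.0007482+0.005214j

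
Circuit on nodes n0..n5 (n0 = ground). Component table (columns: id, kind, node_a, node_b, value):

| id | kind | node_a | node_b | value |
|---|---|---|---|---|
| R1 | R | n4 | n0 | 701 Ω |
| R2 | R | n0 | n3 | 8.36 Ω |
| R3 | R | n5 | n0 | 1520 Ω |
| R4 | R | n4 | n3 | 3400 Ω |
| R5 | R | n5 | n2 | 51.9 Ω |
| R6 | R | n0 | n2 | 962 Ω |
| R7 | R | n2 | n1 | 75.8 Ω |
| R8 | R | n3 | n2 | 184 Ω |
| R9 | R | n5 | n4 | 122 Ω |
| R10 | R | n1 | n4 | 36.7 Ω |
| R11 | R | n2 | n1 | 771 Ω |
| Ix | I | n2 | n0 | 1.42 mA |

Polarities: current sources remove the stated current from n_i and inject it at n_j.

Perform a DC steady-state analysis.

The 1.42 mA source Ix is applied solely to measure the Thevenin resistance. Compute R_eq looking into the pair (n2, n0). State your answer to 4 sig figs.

R_eq = 119.6 Ω

MNA unknowns: 5 node voltages V₁..V_5
R1: Y=0.001427 on G[4,0]
R2: Y=0.1196 on G[0,3]
R3: Y=0.0006579 on G[5,0]
R4: Y=0.0002941 on G[4,3]
R5: Y=0.01927 on G[5,2]
R6: Y=0.001040 on G[0,2]
R7: Y=0.01319 on G[2,1]
R8: Y=0.005435 on G[3,2]
R9: Y=0.008197 on G[5,4]
R10: Y=0.02725 on G[1,4]
R11: Y=0.001297 on G[2,1]
Ix: z[2]−=0.00142, z[0]+=0.00142
solve → V1=-0.1574, V2=-0.1698, V3=-0.007716, V4=-0.1508, V5=-0.1603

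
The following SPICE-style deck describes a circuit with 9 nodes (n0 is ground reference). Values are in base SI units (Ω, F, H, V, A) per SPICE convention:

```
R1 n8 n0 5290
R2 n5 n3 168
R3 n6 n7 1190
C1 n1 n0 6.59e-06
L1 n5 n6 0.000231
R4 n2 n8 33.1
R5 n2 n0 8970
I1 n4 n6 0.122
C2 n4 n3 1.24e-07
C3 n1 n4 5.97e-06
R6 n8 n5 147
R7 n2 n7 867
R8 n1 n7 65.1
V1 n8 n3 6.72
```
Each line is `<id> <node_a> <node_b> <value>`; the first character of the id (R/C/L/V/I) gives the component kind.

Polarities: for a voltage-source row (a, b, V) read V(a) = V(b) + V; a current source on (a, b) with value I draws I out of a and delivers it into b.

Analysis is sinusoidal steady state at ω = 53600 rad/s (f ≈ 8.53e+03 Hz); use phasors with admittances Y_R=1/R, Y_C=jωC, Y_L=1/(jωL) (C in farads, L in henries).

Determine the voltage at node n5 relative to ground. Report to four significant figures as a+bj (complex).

16.41-13.62j V

MNA unknowns: 8 node voltages V₁..V_8 plus 1 source current (V1)
R1: Y=0.0001890+0.000j on G[8,0]
R2: Y=0.005952+0.000j on G[5,3]
R3: Y=0.0008403+0.000j on G[6,7]
C1: Y=0.000+0.3532j on G[1,0]
L1: Y=0.000-0.08077j on G[5,6]
R4: Y=0.03021+0.000j on G[2,8]
R5: Y=0.0001115+0.000j on G[2,0]
I1: z[4]−=0.122, z[6]+=0.122
C2: Y=0.000+0.006646j on G[4,3]
C3: Y=0.000+0.3200j on G[1,4]
R6: Y=0.006803+0.000j on G[8,5]
R7: Y=0.001153+0.000j on G[2,7]
R8: Y=0.01536+0.000j on G[1,7]
V1: row V8−V3=6.72, i_V1 at 8,3
solve → V1=0.01203+0.009198j, V2=10.57-13.81j, V3=4.234-14.33j, V4=0.09793+0.09088j, V5=16.41-13.62j, V6=16.30-12.27j, V7=1.502-1.504j, V8=10.95-14.33j
aux → i_V1=0.02340+0.02327j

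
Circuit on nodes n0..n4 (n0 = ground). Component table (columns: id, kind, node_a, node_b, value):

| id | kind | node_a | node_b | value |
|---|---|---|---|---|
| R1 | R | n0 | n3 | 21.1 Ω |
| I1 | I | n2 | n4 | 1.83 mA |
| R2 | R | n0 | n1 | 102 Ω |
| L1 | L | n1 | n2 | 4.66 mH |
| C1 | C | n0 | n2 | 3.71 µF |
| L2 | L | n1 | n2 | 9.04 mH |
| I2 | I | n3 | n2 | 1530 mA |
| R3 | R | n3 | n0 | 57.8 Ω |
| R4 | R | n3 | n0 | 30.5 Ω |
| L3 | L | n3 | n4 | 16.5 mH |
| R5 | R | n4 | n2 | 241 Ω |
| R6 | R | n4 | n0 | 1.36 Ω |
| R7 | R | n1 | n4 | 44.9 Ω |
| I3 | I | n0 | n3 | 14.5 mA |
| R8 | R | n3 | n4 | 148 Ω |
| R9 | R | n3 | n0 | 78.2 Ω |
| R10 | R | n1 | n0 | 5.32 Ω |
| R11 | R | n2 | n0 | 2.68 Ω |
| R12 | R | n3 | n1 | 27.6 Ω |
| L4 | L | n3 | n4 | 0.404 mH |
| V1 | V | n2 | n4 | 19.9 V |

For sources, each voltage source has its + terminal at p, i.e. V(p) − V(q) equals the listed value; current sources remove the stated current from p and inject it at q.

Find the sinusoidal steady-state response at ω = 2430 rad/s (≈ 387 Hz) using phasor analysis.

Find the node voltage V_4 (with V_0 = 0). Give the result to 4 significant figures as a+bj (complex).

MNA unknowns: 4 node voltages V₁..V_4 plus 1 source current (V1)
R1: Y=0.04739+0.000j on G[0,3]
I1: z[2]−=0.00183, z[4]+=0.00183
R2: Y=0.009804+0.000j on G[0,1]
L1: Y=0.000-0.08831j on G[1,2]
C1: Y=0.000+0.009015j on G[0,2]
L2: Y=0.000-0.04552j on G[1,2]
I2: z[3]−=1.53, z[2]+=1.53
R3: Y=0.01730+0.000j on G[3,0]
R4: Y=0.03279+0.000j on G[3,0]
L3: Y=0.000-0.02494j on G[3,4]
R5: Y=0.004149+0.000j on G[4,2]
R6: Y=0.7353+0.000j on G[4,0]
R7: Y=0.02227+0.000j on G[1,4]
I3: z[0]−=0.0145, z[3]+=0.0145
R8: Y=0.006757+0.000j on G[3,4]
R9: Y=0.01279+0.000j on G[3,0]
R10: Y=0.1880+0.000j on G[1,0]
R11: Y=0.3731+0.000j on G[2,0]
R12: Y=0.03623+0.000j on G[3,1]
L4: Y=0.000-1.019j on G[3,4]
V1: row V2−V4=19.9, i_V1 at 2,4
solve → V1=2.072-5.820j, V2=13.47+0.8914j, V3=-6.182+0.3772j, V4=-6.433+0.8914j
aux → i_V1=-4.469+1.071j

-6.433+0.8914j V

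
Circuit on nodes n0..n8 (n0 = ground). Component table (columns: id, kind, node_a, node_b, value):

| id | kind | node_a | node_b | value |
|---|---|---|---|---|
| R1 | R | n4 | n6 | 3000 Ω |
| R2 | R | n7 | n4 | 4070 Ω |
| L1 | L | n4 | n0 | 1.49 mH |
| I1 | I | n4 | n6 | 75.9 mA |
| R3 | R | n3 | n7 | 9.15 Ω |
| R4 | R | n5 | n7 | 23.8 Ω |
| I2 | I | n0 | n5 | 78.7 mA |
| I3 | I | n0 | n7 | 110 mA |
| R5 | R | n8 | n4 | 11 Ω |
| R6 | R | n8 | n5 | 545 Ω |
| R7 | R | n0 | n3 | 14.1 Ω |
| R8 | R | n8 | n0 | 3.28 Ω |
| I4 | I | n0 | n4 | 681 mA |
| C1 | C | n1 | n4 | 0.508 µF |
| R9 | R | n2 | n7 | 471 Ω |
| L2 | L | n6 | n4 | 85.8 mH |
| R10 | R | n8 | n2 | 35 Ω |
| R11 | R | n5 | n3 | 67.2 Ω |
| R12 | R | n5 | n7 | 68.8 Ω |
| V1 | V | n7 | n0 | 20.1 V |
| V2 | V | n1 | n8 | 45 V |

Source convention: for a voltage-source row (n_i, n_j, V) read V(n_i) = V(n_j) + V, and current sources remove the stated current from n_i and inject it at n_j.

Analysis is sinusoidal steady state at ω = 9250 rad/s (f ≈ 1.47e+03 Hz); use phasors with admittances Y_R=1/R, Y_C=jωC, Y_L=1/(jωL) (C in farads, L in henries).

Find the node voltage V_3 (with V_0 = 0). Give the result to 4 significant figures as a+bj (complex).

12.72+0.001765j V

MNA unknowns: 8 node voltages V₁..V_8 plus 2 source currents (V1, V2)
R1: Y=0.0003333+0.000j on G[4,6]
R2: Y=0.0002457+0.000j on G[7,4]
L1: Y=0.000-0.07256j on G[4,0]
I1: z[4]−=0.0759, z[6]+=0.0759
R3: Y=0.1093+0.000j on G[3,7]
R4: Y=0.04202+0.000j on G[5,7]
I2: z[0]−=0.0787, z[5]+=0.0787
I3: z[0]−=0.11, z[7]+=0.11
R5: Y=0.09091+0.000j on G[8,4]
R6: Y=0.001835+0.000j on G[8,5]
R7: Y=0.07092+0.000j on G[0,3]
R8: Y=0.3049+0.000j on G[8,0]
I4: z[0]−=0.681, z[4]+=0.681
C1: Y=0.000+0.004699j on G[1,4]
R9: Y=0.002123+0.000j on G[2,7]
L2: Y=0.000-0.001260j on G[6,4]
R10: Y=0.02857+0.000j on G[8,2]
R11: Y=0.01488+0.000j on G[5,3]
R12: Y=0.01453+0.000j on G[5,7]
V1: row V7−V0=20.1, i_V1 at 7,0
V2: row V1−V8=45, i_V2 at 1,8
solve → V1=46.01+0.9095j, V2=2.331+0.8466j, V3=12.72+0.001765j, V4=3.890+6.174j, V5=19.20+0.02313j, V6=18.78+62.47j, V7=20.10+0.000j, V8=1.011+0.9095j
aux → i_V1=-0.7888+0.004816j, i_V2=-0.02474-0.1979j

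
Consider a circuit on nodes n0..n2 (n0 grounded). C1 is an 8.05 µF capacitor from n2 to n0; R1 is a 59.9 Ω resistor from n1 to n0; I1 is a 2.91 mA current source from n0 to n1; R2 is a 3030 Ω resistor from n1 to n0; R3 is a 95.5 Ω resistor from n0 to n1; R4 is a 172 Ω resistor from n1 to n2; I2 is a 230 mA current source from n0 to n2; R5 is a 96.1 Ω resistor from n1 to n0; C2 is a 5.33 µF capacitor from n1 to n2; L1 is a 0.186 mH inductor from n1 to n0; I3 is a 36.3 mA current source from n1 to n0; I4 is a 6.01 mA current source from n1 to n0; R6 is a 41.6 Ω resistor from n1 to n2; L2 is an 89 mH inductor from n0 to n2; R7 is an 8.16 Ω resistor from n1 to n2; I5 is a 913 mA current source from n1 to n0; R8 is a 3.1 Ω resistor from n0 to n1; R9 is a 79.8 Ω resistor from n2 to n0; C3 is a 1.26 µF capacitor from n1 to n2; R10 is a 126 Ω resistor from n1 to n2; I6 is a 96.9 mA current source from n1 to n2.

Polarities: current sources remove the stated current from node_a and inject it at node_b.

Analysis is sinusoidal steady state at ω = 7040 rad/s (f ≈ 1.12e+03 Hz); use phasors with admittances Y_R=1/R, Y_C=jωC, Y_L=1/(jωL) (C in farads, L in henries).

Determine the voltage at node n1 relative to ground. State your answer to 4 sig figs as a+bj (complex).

-0.3772-0.8887j V

Element admittances at ω=7040 rad/s:
  Y(C1) = 0.000+0.05667j S between n2,n0
  Y(R1) = 0.01669+0.000j S between n1,n0
  I1: injects 0.00291 A into n1 (from n0)
  Y(R2) = 0.0003300+0.000j S between n1,n0
  Y(R3) = 0.01047+0.000j S between n0,n1
  Y(R4) = 0.005814+0.000j S between n1,n2
  I2: injects 0.23 A into n2 (from n0)
  Y(R5) = 0.01041+0.000j S between n1,n0
  Y(C2) = 0.000+0.03752j S between n1,n2
  Y(L1) = 0.000-0.7637j S between n1,n0
  I3: injects 0.0363 A into n0 (from n1)
  I4: injects 0.00601 A into n0 (from n1)
  Y(R6) = 0.02404+0.000j S between n1,n2
  Y(L2) = 0.000-0.001596j S between n0,n2
  Y(R7) = 0.1225+0.000j S between n1,n2
  I5: injects 0.913 A into n0 (from n1)
  Y(R8) = 0.3226+0.000j S between n0,n1
  Y(R9) = 0.01253+0.000j S between n2,n0
  Y(C3) = 0.000+0.008870j S between n1,n2
  Y(R10) = 0.007937+0.000j S between n1,n2
  I6: injects 0.0969 A into n2 (from n1)
Assemble and solve the 2×2 MNA system:
  V(n1)=-0.3772-0.8887j  V(n2)=0.9196-1.465j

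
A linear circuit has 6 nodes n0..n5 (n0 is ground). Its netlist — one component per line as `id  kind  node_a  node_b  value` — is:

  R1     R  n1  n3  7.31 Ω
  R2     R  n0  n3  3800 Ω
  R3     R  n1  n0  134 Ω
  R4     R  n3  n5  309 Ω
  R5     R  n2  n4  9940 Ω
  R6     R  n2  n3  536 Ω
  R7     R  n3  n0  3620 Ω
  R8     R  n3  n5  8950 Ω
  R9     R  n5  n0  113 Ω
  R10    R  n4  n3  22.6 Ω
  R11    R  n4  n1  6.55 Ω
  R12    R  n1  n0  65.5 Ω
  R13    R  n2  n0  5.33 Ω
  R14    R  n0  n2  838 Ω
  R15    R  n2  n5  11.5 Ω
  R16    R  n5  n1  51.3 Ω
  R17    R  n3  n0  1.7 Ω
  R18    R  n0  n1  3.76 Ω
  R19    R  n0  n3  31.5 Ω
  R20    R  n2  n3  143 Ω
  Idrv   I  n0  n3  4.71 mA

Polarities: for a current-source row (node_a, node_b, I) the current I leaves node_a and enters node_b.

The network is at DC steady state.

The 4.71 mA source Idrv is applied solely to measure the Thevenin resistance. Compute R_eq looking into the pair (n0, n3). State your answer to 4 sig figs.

R_eq = 1.350 Ω

Element admittances at DC:
  Y(R1) = 0.1368 S between n1,n3
  Y(R2) = 0.0002632 S between n0,n3
  Y(R3) = 0.007463 S between n1,n0
  Y(R4) = 0.003236 S between n3,n5
  Y(R5) = 0.0001006 S between n2,n4
  Y(R6) = 0.001866 S between n2,n3
  Y(R7) = 0.0002762 S between n3,n0
  Y(R8) = 0.0001117 S between n3,n5
  Y(R9) = 0.008850 S between n5,n0
  Y(R10) = 0.04425 S between n4,n3
  Y(R11) = 0.1527 S between n4,n1
  Y(R12) = 0.01527 S between n1,n0
  Y(R13) = 0.1876 S between n2,n0
  Y(R14) = 0.001193 S between n0,n2
  Y(R15) = 0.08696 S between n2,n5
  Y(R16) = 0.01949 S between n5,n1
  Y(R17) = 0.5882 S between n3,n0
  Y(R18) = 0.2660 S between n0,n1
  Y(R19) = 0.03175 S between n0,n3
  Y(R20) = 0.006993 S between n2,n3
  Idrv: injects 0.00471 A into n3 (from n0)
Assemble and solve the 5×5 MNA system:
  V(n1)=0.002307  V(n2)=0.0004761  V(n3)=0.006359  V(n4)=0.003216  V(n5)=0.0009074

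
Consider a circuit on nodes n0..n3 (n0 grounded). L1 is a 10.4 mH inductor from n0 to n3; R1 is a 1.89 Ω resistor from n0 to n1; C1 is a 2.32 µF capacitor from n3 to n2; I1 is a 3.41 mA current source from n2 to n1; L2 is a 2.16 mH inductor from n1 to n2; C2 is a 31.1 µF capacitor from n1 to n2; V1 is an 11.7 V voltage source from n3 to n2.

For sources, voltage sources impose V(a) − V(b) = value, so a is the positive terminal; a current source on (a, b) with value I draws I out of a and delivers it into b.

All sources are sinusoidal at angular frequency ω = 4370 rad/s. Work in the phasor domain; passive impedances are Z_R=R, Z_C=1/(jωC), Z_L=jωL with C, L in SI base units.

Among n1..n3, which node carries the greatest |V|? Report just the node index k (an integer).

3

Apply KCL at each of the 3 non-ground nodes and solve the resulting linear system.
Node n1: branches {R1, I1, L2, C2} → V_1 = -0.2971+1.785j
Node n2: branches {C1, I1, L2, C2, V1} → V_2 = 31.21+7.144j
Node n3: branches {L1, C1, V1} → V_3 = 42.91+7.144j
Source currents: i(V1)=-0.1572+0.8256j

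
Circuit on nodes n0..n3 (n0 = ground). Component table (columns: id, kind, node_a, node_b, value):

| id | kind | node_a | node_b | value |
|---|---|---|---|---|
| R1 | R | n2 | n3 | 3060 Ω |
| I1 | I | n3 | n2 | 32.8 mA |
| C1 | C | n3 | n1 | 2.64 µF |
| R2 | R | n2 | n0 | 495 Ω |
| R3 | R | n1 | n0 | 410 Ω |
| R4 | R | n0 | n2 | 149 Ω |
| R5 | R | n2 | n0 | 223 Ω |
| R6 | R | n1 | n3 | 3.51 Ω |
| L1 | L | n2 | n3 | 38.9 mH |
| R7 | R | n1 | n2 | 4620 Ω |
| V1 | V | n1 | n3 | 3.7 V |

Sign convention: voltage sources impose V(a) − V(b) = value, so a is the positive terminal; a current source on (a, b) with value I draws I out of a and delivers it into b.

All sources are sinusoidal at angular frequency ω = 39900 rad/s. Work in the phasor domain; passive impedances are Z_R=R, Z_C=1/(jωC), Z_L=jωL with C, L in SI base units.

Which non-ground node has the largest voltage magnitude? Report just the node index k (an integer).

Element admittances at ω=39900 rad/s:
  Y(R1) = 0.0003268+0.000j S between n2,n3
  I1: injects 0.0328 A into n2 (from n3)
  Y(C1) = 0.000+0.1053j S between n3,n1
  Y(R2) = 0.002020+0.000j S between n2,n0
  Y(R3) = 0.002439+0.000j S between n1,n0
  Y(R4) = 0.006711+0.000j S between n0,n2
  Y(R5) = 0.004484+0.000j S between n2,n0
  Y(R6) = 0.2849+0.000j S between n1,n3
  Y(L1) = 0.000-0.0006443j S between n2,n3
  Y(R7) = 0.0002165+0.000j S between n1,n2
  V1: constraint V(n1)−V(n3) = 3.7
Assemble and solve the 4×4 MNA system:
  V(n1)=-9.476-3.119j  V(n2)=1.749+0.5757j  V(n3)=-13.18-3.119j
  i(V1)=-1.029-0.3813j

3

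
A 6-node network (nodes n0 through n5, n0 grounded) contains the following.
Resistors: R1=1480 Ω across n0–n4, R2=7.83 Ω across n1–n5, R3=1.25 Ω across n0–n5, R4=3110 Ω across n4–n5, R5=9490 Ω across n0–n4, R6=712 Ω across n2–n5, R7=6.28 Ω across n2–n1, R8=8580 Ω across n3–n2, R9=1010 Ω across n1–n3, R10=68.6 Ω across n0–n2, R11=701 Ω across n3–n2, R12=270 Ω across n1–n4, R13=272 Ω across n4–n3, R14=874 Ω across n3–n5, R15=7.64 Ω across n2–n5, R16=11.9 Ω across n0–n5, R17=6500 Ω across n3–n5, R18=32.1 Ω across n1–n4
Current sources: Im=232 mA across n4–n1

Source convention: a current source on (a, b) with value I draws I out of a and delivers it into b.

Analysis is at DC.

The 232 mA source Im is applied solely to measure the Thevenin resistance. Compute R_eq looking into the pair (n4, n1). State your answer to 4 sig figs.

R_eq = 26.45 Ω

Element admittances at DC:
  Y(R1) = 0.0006757 S between n0,n4
  Y(R2) = 0.1277 S between n1,n5
  Y(R3) = 0.8000 S between n0,n5
  Y(R4) = 0.0003215 S between n4,n5
  Y(R5) = 0.0001054 S between n0,n4
  Y(R6) = 0.001404 S between n2,n5
  Y(R7) = 0.1592 S between n2,n1
  Y(R8) = 0.0001166 S between n3,n2
  Y(R9) = 0.0009901 S between n1,n3
  Y(R10) = 0.01458 S between n0,n2
  Y(R11) = 0.001427 S between n3,n2
  Y(R12) = 0.003704 S between n1,n4
  Y(R13) = 0.003676 S between n4,n3
  Y(R14) = 0.001144 S between n3,n5
  Y(R15) = 0.1309 S between n2,n5
  Y(R16) = 0.08403 S between n0,n5
  Y(R17) = 0.0001538 S between n3,n5
  Y(R18) = 0.03115 S between n1,n4
  Im: injects 0.232 A into n1 (from n4)
Assemble and solve the 5×5 MNA system:
  V(n1)=0.06725  V(n2)=0.02212  V(n3)=-2.957  V(n4)=-6.068  V(n5)=0.004997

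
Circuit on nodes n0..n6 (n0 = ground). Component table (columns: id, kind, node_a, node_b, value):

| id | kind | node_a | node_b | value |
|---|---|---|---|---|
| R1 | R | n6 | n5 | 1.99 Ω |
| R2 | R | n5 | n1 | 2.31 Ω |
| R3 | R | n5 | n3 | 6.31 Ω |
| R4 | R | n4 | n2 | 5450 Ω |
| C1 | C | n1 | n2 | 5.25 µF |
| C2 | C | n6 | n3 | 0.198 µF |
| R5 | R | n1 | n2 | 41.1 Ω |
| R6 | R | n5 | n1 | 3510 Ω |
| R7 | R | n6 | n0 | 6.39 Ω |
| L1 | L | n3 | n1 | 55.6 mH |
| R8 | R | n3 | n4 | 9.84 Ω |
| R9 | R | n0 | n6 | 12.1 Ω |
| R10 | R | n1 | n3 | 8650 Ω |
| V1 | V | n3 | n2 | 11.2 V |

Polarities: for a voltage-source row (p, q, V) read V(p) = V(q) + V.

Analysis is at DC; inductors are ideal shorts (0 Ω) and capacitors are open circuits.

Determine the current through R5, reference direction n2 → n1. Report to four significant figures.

-0.2725 A

Element admittances at DC:
  Y(R1) = 0.5025 S between n6,n5
  Y(R2) = 0.4329 S between n5,n1
  Y(R3) = 0.1585 S between n5,n3
  Y(R4) = 0.0001835 S between n4,n2
  Y(C1) = 0.000 S between n1,n2
  Y(C2) = 0.000 S between n6,n3
  Y(R5) = 0.02433 S between n1,n2
  Y(R6) = 0.0002849 S between n5,n1
  Y(R7) = 0.1565 S between n6,n0
  L1: short n3↔n1 (DC inductor)
  Y(R8) = 0.1016 S between n3,n4
  Y(R9) = 0.08264 S between n0,n6
  Y(R10) = 0.0001156 S between n1,n3
  V1: constraint V(n3)−V(n2) = 11.2
Assemble and solve the 8×8 MNA system:
  V(n1)=0.000  V(n2)=-11.20  V(n3)=0.000  V(n4)=-0.02019  V(n5)=0.000  V(n6)=0.000
  i(L1)=0.2725  i(V1)=-0.2746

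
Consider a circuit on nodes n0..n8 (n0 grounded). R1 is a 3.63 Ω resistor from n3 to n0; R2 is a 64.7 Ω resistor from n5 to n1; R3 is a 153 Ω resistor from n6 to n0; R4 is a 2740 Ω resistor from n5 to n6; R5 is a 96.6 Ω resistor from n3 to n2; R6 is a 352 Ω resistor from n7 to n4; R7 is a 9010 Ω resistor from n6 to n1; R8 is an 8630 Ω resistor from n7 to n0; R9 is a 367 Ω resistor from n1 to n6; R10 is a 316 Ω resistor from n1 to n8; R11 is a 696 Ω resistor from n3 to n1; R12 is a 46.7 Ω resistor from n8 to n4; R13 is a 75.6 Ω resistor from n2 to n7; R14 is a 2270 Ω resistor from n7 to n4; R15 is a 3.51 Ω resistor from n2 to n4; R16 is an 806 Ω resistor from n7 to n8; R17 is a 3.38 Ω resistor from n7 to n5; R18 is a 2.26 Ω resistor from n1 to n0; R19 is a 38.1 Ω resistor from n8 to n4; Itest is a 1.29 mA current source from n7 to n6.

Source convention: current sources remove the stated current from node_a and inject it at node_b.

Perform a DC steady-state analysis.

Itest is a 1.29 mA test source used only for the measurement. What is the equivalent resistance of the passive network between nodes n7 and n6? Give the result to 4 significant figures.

Element admittances at DC:
  Y(R1) = 0.2755 S between n3,n0
  Y(R2) = 0.01546 S between n5,n1
  Y(R3) = 0.006536 S between n6,n0
  Y(R4) = 0.0003650 S between n5,n6
  Y(R5) = 0.01035 S between n3,n2
  Y(R6) = 0.002841 S between n7,n4
  Y(R7) = 0.0001110 S between n6,n1
  Y(R8) = 0.0001159 S between n7,n0
  Y(R9) = 0.002725 S between n1,n6
  Y(R10) = 0.003165 S between n1,n8
  Y(R11) = 0.001437 S between n3,n1
  Y(R12) = 0.02141 S between n8,n4
  Y(R13) = 0.01323 S between n2,n7
  Y(R14) = 0.0004405 S between n7,n4
  Y(R15) = 0.2849 S between n2,n4
  Y(R16) = 0.001241 S between n7,n8
  Y(R17) = 0.2959 S between n7,n5
  Y(R18) = 0.4425 S between n1,n0
  Y(R19) = 0.02625 S between n8,n4
  Itest: injects 0.00129 A into n6 (from n7)
Assemble and solve the 8×8 MNA system:
  V(n1)=-0.001178  V(n2)=-0.03237  V(n3)=-0.001172  V(n4)=-0.03241  V(n5)=-0.05288  V(n6)=0.1302  V(n7)=-0.05581  V(n8)=-0.03107

R_eq = 144.2 Ω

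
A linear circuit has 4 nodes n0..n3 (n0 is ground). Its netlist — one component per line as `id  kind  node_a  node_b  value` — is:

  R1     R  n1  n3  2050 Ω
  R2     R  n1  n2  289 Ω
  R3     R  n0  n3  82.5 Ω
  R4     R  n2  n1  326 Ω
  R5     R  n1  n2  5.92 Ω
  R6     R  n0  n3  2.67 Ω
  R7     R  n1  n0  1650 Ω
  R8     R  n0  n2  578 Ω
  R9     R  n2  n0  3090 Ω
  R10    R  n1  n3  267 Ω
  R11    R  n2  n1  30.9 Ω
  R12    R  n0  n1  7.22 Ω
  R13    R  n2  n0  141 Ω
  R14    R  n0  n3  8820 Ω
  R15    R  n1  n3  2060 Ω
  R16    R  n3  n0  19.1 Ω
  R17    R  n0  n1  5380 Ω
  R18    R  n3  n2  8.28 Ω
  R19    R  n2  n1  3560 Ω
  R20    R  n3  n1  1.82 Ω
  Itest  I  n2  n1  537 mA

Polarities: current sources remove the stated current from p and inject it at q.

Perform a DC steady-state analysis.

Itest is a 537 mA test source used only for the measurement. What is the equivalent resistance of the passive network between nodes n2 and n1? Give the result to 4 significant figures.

Apply KCL at each of the 3 non-ground nodes and solve the resulting linear system.
Node n1: branches {R1, R2, R4, R5, R7, R10, R11, R12, R15, R17, R19, R20, Itest} → V_1 = 0.2318
Node n2: branches {R2, R4, R5, R8, R9, R11, R13, R18, R19, Itest} → V_2 = -1.461
Node n3: branches {R1, R3, R6, R10, R14, R15, R16, R18, R20} → V_3 = -0.04310

R_eq = 3.153 Ω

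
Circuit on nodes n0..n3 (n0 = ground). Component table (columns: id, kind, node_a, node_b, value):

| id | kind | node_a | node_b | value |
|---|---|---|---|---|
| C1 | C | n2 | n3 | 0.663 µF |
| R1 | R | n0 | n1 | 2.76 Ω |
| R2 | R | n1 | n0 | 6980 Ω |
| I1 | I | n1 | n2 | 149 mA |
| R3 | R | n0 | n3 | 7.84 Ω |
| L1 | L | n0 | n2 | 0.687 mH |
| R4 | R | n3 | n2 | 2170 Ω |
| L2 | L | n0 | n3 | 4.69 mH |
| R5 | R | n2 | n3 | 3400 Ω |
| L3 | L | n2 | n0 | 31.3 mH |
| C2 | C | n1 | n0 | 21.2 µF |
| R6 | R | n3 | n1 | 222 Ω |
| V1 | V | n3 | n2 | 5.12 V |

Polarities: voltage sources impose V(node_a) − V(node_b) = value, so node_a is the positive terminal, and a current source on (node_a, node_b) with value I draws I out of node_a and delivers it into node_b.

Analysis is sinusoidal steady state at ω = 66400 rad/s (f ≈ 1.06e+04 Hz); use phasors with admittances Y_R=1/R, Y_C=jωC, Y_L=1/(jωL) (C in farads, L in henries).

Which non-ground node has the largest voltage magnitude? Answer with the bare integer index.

Element admittances at ω=66400 rad/s:
  Y(C1) = 0.000+0.04402j S between n2,n3
  Y(R1) = 0.3623+0.000j S between n0,n1
  Y(R2) = 0.0001433+0.000j S between n1,n0
  I1: injects 0.149 A into n2 (from n1)
  Y(R3) = 0.1276+0.000j S between n0,n3
  Y(L1) = 0.000-0.02192j S between n0,n2
  Y(R4) = 0.0004608+0.000j S between n3,n2
  Y(L2) = 0.000-0.003211j S between n0,n3
  Y(R5) = 0.0002941+0.000j S between n2,n3
  Y(L3) = 0.000-0.0004812j S between n2,n0
  Y(C2) = 0.000+1.408j S between n1,n0
  Y(R6) = 0.004505+0.000j S between n3,n1
  V1: constraint V(n3)−V(n2) = 5.12
Assemble and solve the 4×4 MNA system:
  V(n1)=-0.02673+0.09489j  V(n2)=-3.872-0.6232j  V(n3)=1.248-0.6232j
  i(V1)=-0.1668-0.1387j

2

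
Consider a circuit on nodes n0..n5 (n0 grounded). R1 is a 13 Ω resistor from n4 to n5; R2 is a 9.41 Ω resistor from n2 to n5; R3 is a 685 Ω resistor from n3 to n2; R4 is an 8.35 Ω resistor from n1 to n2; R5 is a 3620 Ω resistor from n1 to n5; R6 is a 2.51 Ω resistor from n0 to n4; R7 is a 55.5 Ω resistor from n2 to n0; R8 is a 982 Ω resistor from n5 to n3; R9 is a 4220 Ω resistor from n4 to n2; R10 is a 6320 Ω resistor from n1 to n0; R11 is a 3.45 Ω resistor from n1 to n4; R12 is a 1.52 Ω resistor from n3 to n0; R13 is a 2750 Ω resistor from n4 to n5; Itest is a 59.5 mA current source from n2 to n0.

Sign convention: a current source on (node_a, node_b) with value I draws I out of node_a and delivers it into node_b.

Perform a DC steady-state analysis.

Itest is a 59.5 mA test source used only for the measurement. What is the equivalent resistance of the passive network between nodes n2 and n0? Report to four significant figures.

R_eq = 8.485 Ω

Element admittances at DC:
  Y(R1) = 0.07692 S between n4,n5
  Y(R2) = 0.1063 S between n2,n5
  Y(R3) = 0.001460 S between n3,n2
  Y(R4) = 0.1198 S between n1,n2
  Y(R5) = 0.0002762 S between n1,n5
  Y(R6) = 0.3984 S between n0,n4
  Y(R7) = 0.01802 S between n2,n0
  Y(R8) = 0.001018 S between n5,n3
  Y(R9) = 0.0002370 S between n4,n2
  Y(R10) = 0.0001582 S between n1,n0
  Y(R11) = 0.2899 S between n1,n4
  Y(R12) = 0.6579 S between n3,n0
  Y(R13) = 0.0003636 S between n4,n5
  Itest: injects 0.0595 A into n0 (from n2)
Assemble and solve the 5×5 MNA system:
  V(n1)=-0.2351  V(n2)=-0.5049  V(n3)=-0.001644  V(n4)=-0.1237  V(n5)=-0.3423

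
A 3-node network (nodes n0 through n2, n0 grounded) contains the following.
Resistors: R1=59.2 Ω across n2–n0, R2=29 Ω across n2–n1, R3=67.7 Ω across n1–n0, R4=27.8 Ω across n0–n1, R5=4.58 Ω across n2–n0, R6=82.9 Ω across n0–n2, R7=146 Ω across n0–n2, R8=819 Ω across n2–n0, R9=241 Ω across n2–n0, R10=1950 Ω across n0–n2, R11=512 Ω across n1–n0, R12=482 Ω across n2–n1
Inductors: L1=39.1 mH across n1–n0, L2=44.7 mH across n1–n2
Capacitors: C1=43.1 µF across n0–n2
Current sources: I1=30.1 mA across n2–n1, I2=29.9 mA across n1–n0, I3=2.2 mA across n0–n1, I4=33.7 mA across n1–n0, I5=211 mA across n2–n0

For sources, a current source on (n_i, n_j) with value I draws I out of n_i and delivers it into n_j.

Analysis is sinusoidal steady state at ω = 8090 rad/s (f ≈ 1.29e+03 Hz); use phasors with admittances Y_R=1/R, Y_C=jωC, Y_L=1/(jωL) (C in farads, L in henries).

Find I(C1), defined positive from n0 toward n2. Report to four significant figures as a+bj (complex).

MNA unknowns: 2 node voltages V₁..V_2
R1: Y=0.01689+0.000j on G[2,0]
R2: Y=0.03448+0.000j on G[2,1]
R3: Y=0.01477+0.000j on G[1,0]
L1: Y=0.000-0.003161j on G[1,0]
L2: Y=0.000-0.002765j on G[1,2]
R4: Y=0.03597+0.000j on G[0,1]
R5: Y=0.2183+0.000j on G[2,0]
R6: Y=0.01206+0.000j on G[0,2]
C1: Y=0.000+0.3487j on G[0,2]
R7: Y=0.006849+0.000j on G[0,2]
I1: z[2]−=0.0301, z[1]+=0.0301
I2: z[1]−=0.0299, z[0]+=0.0299
R8: Y=0.001221+0.000j on G[2,0]
R9: Y=0.004149+0.000j on G[2,0]
R10: Y=0.0005128+0.000j on G[0,2]
I3: z[0]−=0.0022, z[1]+=0.0022
I4: z[1]−=0.0337, z[0]+=0.0337
R11: Y=0.001953+0.000j on G[1,0]
R12: Y=0.002075+0.000j on G[2,1]
I5: z[2]−=0.211, z[0]+=0.211
solve → V1=-0.4941+0.1590j, V2=-0.3576+0.4413j

0.1539+0.1247j A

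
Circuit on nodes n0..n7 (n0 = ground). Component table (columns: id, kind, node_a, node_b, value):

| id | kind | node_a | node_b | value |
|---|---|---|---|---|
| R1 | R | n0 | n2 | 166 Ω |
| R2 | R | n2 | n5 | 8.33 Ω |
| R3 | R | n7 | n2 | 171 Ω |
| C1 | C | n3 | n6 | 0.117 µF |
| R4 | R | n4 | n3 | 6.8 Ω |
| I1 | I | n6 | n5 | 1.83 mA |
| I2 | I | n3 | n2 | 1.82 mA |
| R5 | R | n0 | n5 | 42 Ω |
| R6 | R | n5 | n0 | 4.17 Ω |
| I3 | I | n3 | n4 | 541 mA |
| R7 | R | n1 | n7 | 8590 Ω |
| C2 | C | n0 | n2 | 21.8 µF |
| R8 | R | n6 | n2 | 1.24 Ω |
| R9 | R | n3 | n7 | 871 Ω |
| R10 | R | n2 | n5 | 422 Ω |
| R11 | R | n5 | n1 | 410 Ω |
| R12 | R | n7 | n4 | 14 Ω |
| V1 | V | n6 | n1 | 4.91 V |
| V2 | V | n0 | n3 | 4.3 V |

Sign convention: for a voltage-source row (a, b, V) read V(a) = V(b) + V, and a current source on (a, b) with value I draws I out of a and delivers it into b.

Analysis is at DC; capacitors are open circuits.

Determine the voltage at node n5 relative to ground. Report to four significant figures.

MNA unknowns: 7 node voltages V₁..V_7 plus 2 source currents (V1, V2)
R1: Y=0.006024 on G[0,2]
R2: Y=0.1200 on G[2,5]
R3: Y=0.005848 on G[7,2]
C1: Y=0.000 on G[3,6]
R4: Y=0.1471 on G[4,3]
I1: z[6]−=0.00183, z[5]+=0.00183
I2: z[3]−=0.00182, z[2]+=0.00182
R5: Y=0.02381 on G[0,5]
R6: Y=0.2398 on G[5,0]
I3: z[3]−=0.541, z[4]+=0.541
R7: Y=0.0001164 on G[1,7]
C2: Y=0.000 on G[0,2]
R8: Y=0.8065 on G[6,2]
R9: Y=0.001148 on G[3,7]
R10: Y=0.002370 on G[2,5]
R11: Y=0.002439 on G[5,1]
R12: Y=0.07143 on G[7,4]
V1: row V6−V1=4.91, i_V1 at 6,1
V2: row V0−V3=4.3, i_V2 at 0,3
solve → V1=-4.841, V2=0.05653, V3=-4.300, V4=-0.6257, V5=-0.007867, V6=0.06948, V7=-0.6348
aux → i_V1=-0.01228, i_V2=-0.001733

-0.007867 V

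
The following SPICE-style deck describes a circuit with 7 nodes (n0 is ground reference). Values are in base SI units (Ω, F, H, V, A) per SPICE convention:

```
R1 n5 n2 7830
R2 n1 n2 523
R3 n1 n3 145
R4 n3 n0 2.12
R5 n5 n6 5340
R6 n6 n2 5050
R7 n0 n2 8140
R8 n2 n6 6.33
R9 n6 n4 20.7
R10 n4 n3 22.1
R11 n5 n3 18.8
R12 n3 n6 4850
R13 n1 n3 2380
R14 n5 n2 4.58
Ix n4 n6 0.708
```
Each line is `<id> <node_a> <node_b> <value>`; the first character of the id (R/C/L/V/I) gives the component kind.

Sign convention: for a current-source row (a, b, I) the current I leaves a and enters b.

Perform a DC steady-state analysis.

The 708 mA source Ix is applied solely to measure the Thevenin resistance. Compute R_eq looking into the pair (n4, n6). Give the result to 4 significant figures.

R_eq = 14.70 Ω

Apply KCL at each of the 6 non-ground nodes and solve the resulting linear system.
Node n1: branches {R2, R3, R13} → V_1 = 0.9497
Node n2: branches {R1, R2, R6, R7, R8, R14} → V_2 = 4.588
Node n3: branches {R3, R4, R10, R11, R12, R13} → V_3 = -0.001195
Node n4: branches {R9, R10, Ix} → V_4 = -4.535
Node n5: branches {R1, R5, R11, R14} → V_5 = 3.691
Node n6: branches {R5, R6, R8, R9, R12, Ix} → V_6 = 5.875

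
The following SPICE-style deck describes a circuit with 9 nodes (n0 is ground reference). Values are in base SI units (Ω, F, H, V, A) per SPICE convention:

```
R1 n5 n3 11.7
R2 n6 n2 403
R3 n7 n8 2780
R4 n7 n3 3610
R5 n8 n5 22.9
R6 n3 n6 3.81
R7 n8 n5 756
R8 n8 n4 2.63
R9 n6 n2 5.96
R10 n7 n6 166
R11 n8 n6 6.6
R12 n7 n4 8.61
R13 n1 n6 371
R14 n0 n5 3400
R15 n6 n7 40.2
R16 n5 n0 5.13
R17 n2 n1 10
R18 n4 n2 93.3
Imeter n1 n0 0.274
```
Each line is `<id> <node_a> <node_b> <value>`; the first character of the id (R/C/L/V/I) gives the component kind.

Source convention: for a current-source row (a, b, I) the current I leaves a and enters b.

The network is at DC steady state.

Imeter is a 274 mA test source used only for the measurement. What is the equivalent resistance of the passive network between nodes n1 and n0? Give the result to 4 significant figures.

R_eq = 29.78 Ω

Element admittances at DC:
  Y(R1) = 0.08547 S between n5,n3
  Y(R2) = 0.002481 S between n6,n2
  Y(R3) = 0.0003597 S between n7,n8
  Y(R4) = 0.0002770 S between n7,n3
  Y(R5) = 0.04367 S between n8,n5
  Y(R6) = 0.2625 S between n3,n6
  Y(R7) = 0.001323 S between n8,n5
  Y(R8) = 0.3802 S between n8,n4
  Y(R9) = 0.1678 S between n6,n2
  Y(R10) = 0.006024 S between n7,n6
  Y(R11) = 0.1515 S between n8,n6
  Y(R12) = 0.1161 S between n7,n4
  Y(R13) = 0.002695 S between n1,n6
  Y(R14) = 0.0002941 S between n0,n5
  Y(R15) = 0.02488 S between n6,n7
  Y(R16) = 0.1949 S between n5,n0
  Y(R17) = 0.1000 S between n2,n1
  Y(R18) = 0.01072 S between n4,n2
  Imeter: injects 0.274 A into n0 (from n1)
Assemble and solve the 8×8 MNA system:
  V(n1)=-8.160  V(n2)=-5.529  V(n3)=-3.437  V(n4)=-3.706  V(n5)=-1.404  V(n6)=-4.099  V(n7)=-3.788  V(n8)=-3.630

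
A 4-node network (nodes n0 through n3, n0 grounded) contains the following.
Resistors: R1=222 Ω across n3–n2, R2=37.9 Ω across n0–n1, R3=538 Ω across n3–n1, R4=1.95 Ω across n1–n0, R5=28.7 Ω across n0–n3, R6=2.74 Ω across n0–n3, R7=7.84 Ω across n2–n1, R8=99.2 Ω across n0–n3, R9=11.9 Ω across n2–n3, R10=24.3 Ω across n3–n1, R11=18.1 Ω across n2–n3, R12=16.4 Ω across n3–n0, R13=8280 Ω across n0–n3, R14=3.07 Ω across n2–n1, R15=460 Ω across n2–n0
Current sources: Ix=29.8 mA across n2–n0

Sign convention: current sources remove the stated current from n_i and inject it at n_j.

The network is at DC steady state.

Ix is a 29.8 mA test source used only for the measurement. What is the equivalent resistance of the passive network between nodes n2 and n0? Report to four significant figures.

R_eq = 2.774 Ω

Element admittances at DC:
  Y(R1) = 0.004505 S between n3,n2
  Y(R2) = 0.02639 S between n0,n1
  Y(R3) = 0.001859 S between n3,n1
  Y(R4) = 0.5128 S between n1,n0
  Y(R5) = 0.03484 S between n0,n3
  Y(R6) = 0.3650 S between n0,n3
  Y(R7) = 0.1276 S between n2,n1
  Y(R8) = 0.01008 S between n0,n3
  Y(R9) = 0.08403 S between n2,n3
  Y(R10) = 0.04115 S between n3,n1
  Y(R11) = 0.05525 S between n2,n3
  Y(R12) = 0.06098 S between n3,n0
  Y(R13) = 0.0001208 S between n0,n3
  Y(R14) = 0.3257 S between n2,n1
  Y(R15) = 0.002174 S between n2,n0
  Ix: injects 0.0298 A into n0 (from n2)
Assemble and solve the 3×3 MNA system:
  V(n1)=-0.03704  V(n2)=-0.08266  V(n3)=-0.02049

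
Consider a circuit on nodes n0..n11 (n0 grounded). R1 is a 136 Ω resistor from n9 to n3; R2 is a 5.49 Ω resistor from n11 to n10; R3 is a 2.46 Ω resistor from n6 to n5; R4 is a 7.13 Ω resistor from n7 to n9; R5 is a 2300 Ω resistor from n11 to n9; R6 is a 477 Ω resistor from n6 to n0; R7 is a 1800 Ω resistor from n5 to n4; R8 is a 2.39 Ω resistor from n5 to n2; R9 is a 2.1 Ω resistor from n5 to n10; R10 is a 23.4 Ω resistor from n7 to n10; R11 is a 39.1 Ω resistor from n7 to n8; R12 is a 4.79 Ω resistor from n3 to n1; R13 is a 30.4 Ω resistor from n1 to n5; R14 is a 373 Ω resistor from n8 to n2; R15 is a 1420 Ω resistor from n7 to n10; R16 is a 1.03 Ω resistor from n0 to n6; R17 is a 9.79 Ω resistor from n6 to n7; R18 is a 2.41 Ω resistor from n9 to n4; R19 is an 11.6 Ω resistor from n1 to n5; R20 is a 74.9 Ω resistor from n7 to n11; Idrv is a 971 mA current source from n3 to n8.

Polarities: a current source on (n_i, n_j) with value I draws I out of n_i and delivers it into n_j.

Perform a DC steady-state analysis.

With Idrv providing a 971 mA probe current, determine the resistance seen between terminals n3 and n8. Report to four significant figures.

R_eq = 52.27 Ω

Element admittances at DC:
  Y(R1) = 0.007353 S between n9,n3
  Y(R2) = 0.1821 S between n11,n10
  Y(R3) = 0.4065 S between n6,n5
  Y(R4) = 0.1403 S between n7,n9
  Y(R5) = 0.0004348 S between n11,n9
  Y(R6) = 0.002096 S between n6,n0
  Y(R7) = 0.0005556 S between n5,n4
  Y(R8) = 0.4184 S between n5,n2
  Y(R9) = 0.4762 S between n5,n10
  Y(R10) = 0.04274 S between n7,n10
  Y(R11) = 0.02558 S between n7,n8
  Y(R12) = 0.2088 S between n3,n1
  Y(R13) = 0.03289 S between n1,n5
  Y(R14) = 0.002681 S between n8,n2
  Y(R15) = 0.0007042 S between n7,n10
  Y(R16) = 0.9709 S between n0,n6
  Y(R17) = 0.1021 S between n6,n7
  Y(R18) = 0.4149 S between n9,n4
  Y(R19) = 0.08621 S between n1,n5
  Y(R20) = 0.01335 S between n7,n11
  Idrv: injects 0.971 A into n8 (from n3)
Assemble and solve the 11×11 MNA system:
  V(n1)=-8.298  V(n2)=-0.8832  V(n3)=-12.38  V(n4)=3.638  V(n5)=-1.135  V(n6)=0.000  V(n7)=4.516  V(n8)=38.37  V(n9)=3.645  V(n10)=-0.5384  V(n11)=-0.1847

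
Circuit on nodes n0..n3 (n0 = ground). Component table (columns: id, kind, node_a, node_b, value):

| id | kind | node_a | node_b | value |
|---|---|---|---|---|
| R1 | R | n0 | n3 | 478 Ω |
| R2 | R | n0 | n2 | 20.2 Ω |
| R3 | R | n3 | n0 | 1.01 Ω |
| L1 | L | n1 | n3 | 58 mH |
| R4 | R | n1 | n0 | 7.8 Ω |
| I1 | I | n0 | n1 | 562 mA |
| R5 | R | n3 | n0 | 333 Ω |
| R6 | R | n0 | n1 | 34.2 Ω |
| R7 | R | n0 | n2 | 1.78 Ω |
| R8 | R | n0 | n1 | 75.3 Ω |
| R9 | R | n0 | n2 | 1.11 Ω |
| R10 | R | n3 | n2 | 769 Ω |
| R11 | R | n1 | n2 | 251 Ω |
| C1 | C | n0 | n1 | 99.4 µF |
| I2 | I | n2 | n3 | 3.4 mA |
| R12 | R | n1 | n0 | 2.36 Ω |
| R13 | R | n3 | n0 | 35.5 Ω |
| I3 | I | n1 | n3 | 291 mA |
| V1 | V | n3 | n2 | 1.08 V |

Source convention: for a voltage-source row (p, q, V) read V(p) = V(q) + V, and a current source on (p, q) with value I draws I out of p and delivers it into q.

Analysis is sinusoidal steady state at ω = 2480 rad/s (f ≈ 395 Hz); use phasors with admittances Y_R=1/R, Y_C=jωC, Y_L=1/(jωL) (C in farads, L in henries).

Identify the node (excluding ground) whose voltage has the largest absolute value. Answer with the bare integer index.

MNA unknowns: 3 node voltages V₁..V_3 plus 1 source current (V1)
R1: Y=0.002092+0.000j on G[0,3]
R2: Y=0.04950+0.000j on G[0,2]
R3: Y=0.9901+0.000j on G[3,0]
L1: Y=0.000-0.006952j on G[1,3]
R4: Y=0.1282+0.000j on G[1,0]
I1: z[0]−=0.562, z[1]+=0.562
R5: Y=0.003003+0.000j on G[3,0]
R6: Y=0.02924+0.000j on G[0,1]
R7: Y=0.5618+0.000j on G[0,2]
R8: Y=0.01328+0.000j on G[0,1]
R9: Y=0.9009+0.000j on G[0,2]
R10: Y=0.001300+0.000j on G[3,2]
R11: Y=0.003984+0.000j on G[1,2]
C1: Y=0.000+0.2465j on G[0,1]
I2: z[2]−=0.0034, z[3]+=0.0034
R12: Y=0.4237+0.000j on G[1,0]
R13: Y=0.02817+0.000j on G[3,0]
I3: z[1]−=0.291, z[3]+=0.291
V1: row V3−V2=1.08, i_V1 at 3,2
solve → V1=0.3854-0.1631j, V2=-0.3205+0.0007683j, V3=0.7595+0.0007683j
aux → i_V1=-0.4854+0.001815j

3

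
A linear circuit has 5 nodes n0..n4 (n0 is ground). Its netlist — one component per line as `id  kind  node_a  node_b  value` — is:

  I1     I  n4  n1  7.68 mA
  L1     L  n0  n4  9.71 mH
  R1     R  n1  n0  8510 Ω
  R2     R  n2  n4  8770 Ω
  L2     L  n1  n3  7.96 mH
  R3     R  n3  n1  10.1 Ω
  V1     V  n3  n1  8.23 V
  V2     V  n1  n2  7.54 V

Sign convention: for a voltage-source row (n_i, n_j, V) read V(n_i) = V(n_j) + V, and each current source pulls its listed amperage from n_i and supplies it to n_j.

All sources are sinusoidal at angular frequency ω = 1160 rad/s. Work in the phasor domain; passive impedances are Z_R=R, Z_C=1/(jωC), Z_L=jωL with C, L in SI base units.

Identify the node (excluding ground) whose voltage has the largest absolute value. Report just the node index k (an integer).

MNA unknowns: 4 node voltages V₁..V_4 plus 2 source currents (V1, V2)
I1: z[4]−=0.00768, z[1]+=0.00768
L1: Y=0.000-0.08878j on G[0,4]
R1: Y=0.0001175+0.000j on G[1,0]
R2: Y=0.0001140+0.000j on G[2,4]
L2: Y=0.000-0.1083j on G[1,3]
R3: Y=0.09901+0.000j on G[3,1]
V1: row V3−V1=8.23, i_V1 at 3,1
V2: row V1−V2=7.54, i_V2 at 1,2
solve → V1=36.88-0.02404j, V2=29.34-0.02404j, V3=45.11-0.02404j, V4=-3.182e-05-0.04882j
aux → i_V1=-0.8149+0.8913j, i_V2=0.003346+2.825e-06j

3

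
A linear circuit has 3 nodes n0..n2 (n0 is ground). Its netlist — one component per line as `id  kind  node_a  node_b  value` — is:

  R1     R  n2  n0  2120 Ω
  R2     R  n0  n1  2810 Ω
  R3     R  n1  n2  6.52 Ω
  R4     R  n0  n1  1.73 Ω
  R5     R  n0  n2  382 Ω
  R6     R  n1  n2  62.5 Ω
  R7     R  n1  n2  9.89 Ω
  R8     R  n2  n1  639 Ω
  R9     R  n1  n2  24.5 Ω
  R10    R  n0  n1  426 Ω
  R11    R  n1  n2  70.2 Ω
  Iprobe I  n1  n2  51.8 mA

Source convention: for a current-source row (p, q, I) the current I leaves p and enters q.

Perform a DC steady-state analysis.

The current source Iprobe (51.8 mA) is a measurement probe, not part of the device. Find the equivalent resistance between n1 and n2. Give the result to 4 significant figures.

MNA unknowns: 2 node voltages V₁..V_2
R1: Y=0.0004717 on G[2,0]
R2: Y=0.0003559 on G[0,1]
R3: Y=0.1534 on G[1,2]
R4: Y=0.5780 on G[0,1]
R5: Y=0.002618 on G[0,2]
R6: Y=0.01600 on G[1,2]
R7: Y=0.1011 on G[1,2]
R8: Y=0.001565 on G[2,1]
R9: Y=0.04082 on G[1,2]
R10: Y=0.002347 on G[0,1]
R11: Y=0.01425 on G[1,2]
Iprobe: z[1]−=0.0518, z[2]+=0.0518
solve → V1=-0.0008302, V2=0.1561

R_eq = 3.029 Ω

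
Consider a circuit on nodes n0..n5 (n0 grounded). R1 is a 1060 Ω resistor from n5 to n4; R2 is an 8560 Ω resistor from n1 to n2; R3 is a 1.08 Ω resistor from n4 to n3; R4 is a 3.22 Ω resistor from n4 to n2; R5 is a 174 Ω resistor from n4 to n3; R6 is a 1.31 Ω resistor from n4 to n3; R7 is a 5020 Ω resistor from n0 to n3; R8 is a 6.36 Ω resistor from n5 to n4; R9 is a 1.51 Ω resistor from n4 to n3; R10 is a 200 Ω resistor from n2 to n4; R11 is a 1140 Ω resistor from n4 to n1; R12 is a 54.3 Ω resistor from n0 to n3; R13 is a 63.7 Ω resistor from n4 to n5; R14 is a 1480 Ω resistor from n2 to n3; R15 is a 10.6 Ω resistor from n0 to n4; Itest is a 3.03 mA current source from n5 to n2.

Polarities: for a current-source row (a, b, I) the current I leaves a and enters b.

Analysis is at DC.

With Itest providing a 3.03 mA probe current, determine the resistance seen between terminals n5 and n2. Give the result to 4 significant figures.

R_eq = 8.912 Ω

MNA unknowns: 5 node voltages V₁..V_5
R1: Y=0.0009434 on G[5,4]
R2: Y=0.0001168 on G[1,2]
R3: Y=0.9259 on G[4,3]
R4: Y=0.3106 on G[4,2]
R5: Y=0.005747 on G[4,3]
R6: Y=0.7634 on G[4,3]
R7: Y=0.0001992 on G[0,3]
R8: Y=0.1572 on G[5,4]
R9: Y=0.6623 on G[4,3]
R10: Y=0.005000 on G[2,4]
R11: Y=0.0008772 on G[4,1]
R12: Y=0.01842 on G[0,3]
R13: Y=0.01570 on G[4,5]
R14: Y=0.0006757 on G[2,3]
R15: Y=0.09434 on G[0,4]
Itest: z[5]−=0.00303, z[2]+=0.00303
solve → V1=0.001125, V2=0.009578, V3=2.277e-06, V4=-4.494e-07, V5=-0.01743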